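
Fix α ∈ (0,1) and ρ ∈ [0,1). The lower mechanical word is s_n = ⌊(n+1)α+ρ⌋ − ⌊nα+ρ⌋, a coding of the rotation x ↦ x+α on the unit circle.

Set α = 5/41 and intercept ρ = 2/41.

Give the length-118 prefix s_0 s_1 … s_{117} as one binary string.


0000000100000001000000001000000010000000100000001000000010000000010000000100000001000000010000000100000000100000001000

n=0: ⌊(1·5+2)/41⌋ − ⌊(0·5+2)/41⌋ = ⌊7/41⌋ − ⌊2/41⌋ = 0 − 0 = 0
n=1: ⌊(2·5+2)/41⌋ − ⌊(1·5+2)/41⌋ = ⌊12/41⌋ − ⌊7/41⌋ = 0 − 0 = 0
n=2: ⌊(3·5+2)/41⌋ − ⌊(2·5+2)/41⌋ = ⌊17/41⌋ − ⌊12/41⌋ = 0 − 0 = 0
n=3: ⌊(4·5+2)/41⌋ − ⌊(3·5+2)/41⌋ = ⌊22/41⌋ − ⌊17/41⌋ = 0 − 0 = 0
n=4: ⌊(5·5+2)/41⌋ − ⌊(4·5+2)/41⌋ = ⌊27/41⌋ − ⌊22/41⌋ = 0 − 0 = 0
n=5: ⌊(6·5+2)/41⌋ − ⌊(5·5+2)/41⌋ = ⌊32/41⌋ − ⌊27/41⌋ = 0 − 0 = 0
n=6: ⌊(7·5+2)/41⌋ − ⌊(6·5+2)/41⌋ = ⌊37/41⌋ − ⌊32/41⌋ = 0 − 0 = 0
n=7: ⌊(8·5+2)/41⌋ − ⌊(7·5+2)/41⌋ = ⌊42/41⌋ − ⌊37/41⌋ = 1 − 0 = 1
n=8: ⌊(9·5+2)/41⌋ − ⌊(8·5+2)/41⌋ = ⌊47/41⌋ − ⌊42/41⌋ = 1 − 1 = 0
n=9: ⌊(10·5+2)/41⌋ − ⌊(9·5+2)/41⌋ = ⌊52/41⌋ − ⌊47/41⌋ = 1 − 1 = 0
n=10: ⌊(11·5+2)/41⌋ − ⌊(10·5+2)/41⌋ = ⌊57/41⌋ − ⌊52/41⌋ = 1 − 1 = 0
n=11: ⌊(12·5+2)/41⌋ − ⌊(11·5+2)/41⌋ = ⌊62/41⌋ − ⌊57/41⌋ = 1 − 1 = 0
n=12: ⌊(13·5+2)/41⌋ − ⌊(12·5+2)/41⌋ = ⌊67/41⌋ − ⌊62/41⌋ = 1 − 1 = 0
n=13: ⌊(14·5+2)/41⌋ − ⌊(13·5+2)/41⌋ = ⌊72/41⌋ − ⌊67/41⌋ = 1 − 1 = 0
n=14: ⌊(15·5+2)/41⌋ − ⌊(14·5+2)/41⌋ = ⌊77/41⌋ − ⌊72/41⌋ = 1 − 1 = 0
n=15: ⌊(16·5+2)/41⌋ − ⌊(15·5+2)/41⌋ = ⌊82/41⌋ − ⌊77/41⌋ = 2 − 1 = 1
n=16: ⌊(17·5+2)/41⌋ − ⌊(16·5+2)/41⌋ = ⌊87/41⌋ − ⌊82/41⌋ = 2 − 2 = 0
n=17: ⌊(18·5+2)/41⌋ − ⌊(17·5+2)/41⌋ = ⌊92/41⌋ − ⌊87/41⌋ = 2 − 2 = 0
n=18: ⌊(19·5+2)/41⌋ − ⌊(18·5+2)/41⌋ = ⌊97/41⌋ − ⌊92/41⌋ = 2 − 2 = 0
n=19: ⌊(20·5+2)/41⌋ − ⌊(19·5+2)/41⌋ = ⌊102/41⌋ − ⌊97/41⌋ = 2 − 2 = 0
n=20: ⌊(21·5+2)/41⌋ − ⌊(20·5+2)/41⌋ = ⌊107/41⌋ − ⌊102/41⌋ = 2 − 2 = 0
n=21: ⌊(22·5+2)/41⌋ − ⌊(21·5+2)/41⌋ = ⌊112/41⌋ − ⌊107/41⌋ = 2 − 2 = 0
n=22: ⌊(23·5+2)/41⌋ − ⌊(22·5+2)/41⌋ = ⌊117/41⌋ − ⌊112/41⌋ = 2 − 2 = 0
n=23: ⌊(24·5+2)/41⌋ − ⌊(23·5+2)/41⌋ = ⌊122/41⌋ − ⌊117/41⌋ = 2 − 2 = 0
n=24: ⌊(25·5+2)/41⌋ − ⌊(24·5+2)/41⌋ = ⌊127/41⌋ − ⌊122/41⌋ = 3 − 2 = 1
n=25: ⌊(26·5+2)/41⌋ − ⌊(25·5+2)/41⌋ = ⌊132/41⌋ − ⌊127/41⌋ = 3 − 3 = 0
n=26: ⌊(27·5+2)/41⌋ − ⌊(26·5+2)/41⌋ = ⌊137/41⌋ − ⌊132/41⌋ = 3 − 3 = 0
n=27: ⌊(28·5+2)/41⌋ − ⌊(27·5+2)/41⌋ = ⌊142/41⌋ − ⌊137/41⌋ = 3 − 3 = 0
n=28: ⌊(29·5+2)/41⌋ − ⌊(28·5+2)/41⌋ = ⌊147/41⌋ − ⌊142/41⌋ = 3 − 3 = 0
n=29: ⌊(30·5+2)/41⌋ − ⌊(29·5+2)/41⌋ = ⌊152/41⌋ − ⌊147/41⌋ = 3 − 3 = 0
n=30: ⌊(31·5+2)/41⌋ − ⌊(30·5+2)/41⌋ = ⌊157/41⌋ − ⌊152/41⌋ = 3 − 3 = 0
n=31: ⌊(32·5+2)/41⌋ − ⌊(31·5+2)/41⌋ = ⌊162/41⌋ − ⌊157/41⌋ = 3 − 3 = 0
n=32: ⌊(33·5+2)/41⌋ − ⌊(32·5+2)/41⌋ = ⌊167/41⌋ − ⌊162/41⌋ = 4 − 3 = 1
n=33: ⌊(34·5+2)/41⌋ − ⌊(33·5+2)/41⌋ = ⌊172/41⌋ − ⌊167/41⌋ = 4 − 4 = 0
n=34: ⌊(35·5+2)/41⌋ − ⌊(34·5+2)/41⌋ = ⌊177/41⌋ − ⌊172/41⌋ = 4 − 4 = 0
n=35: ⌊(36·5+2)/41⌋ − ⌊(35·5+2)/41⌋ = ⌊182/41⌋ − ⌊177/41⌋ = 4 − 4 = 0
n=36: ⌊(37·5+2)/41⌋ − ⌊(36·5+2)/41⌋ = ⌊187/41⌋ − ⌊182/41⌋ = 4 − 4 = 0
n=37: ⌊(38·5+2)/41⌋ − ⌊(37·5+2)/41⌋ = ⌊192/41⌋ − ⌊187/41⌋ = 4 − 4 = 0
n=38: ⌊(39·5+2)/41⌋ − ⌊(38·5+2)/41⌋ = ⌊197/41⌋ − ⌊192/41⌋ = 4 − 4 = 0
n=39: ⌊(40·5+2)/41⌋ − ⌊(39·5+2)/41⌋ = ⌊202/41⌋ − ⌊197/41⌋ = 4 − 4 = 0
n=40: ⌊(41·5+2)/41⌋ − ⌊(40·5+2)/41⌋ = ⌊207/41⌋ − ⌊202/41⌋ = 5 − 4 = 1
n=41: ⌊(42·5+2)/41⌋ − ⌊(41·5+2)/41⌋ = ⌊212/41⌋ − ⌊207/41⌋ = 5 − 5 = 0
n=42: ⌊(43·5+2)/41⌋ − ⌊(42·5+2)/41⌋ = ⌊217/41⌋ − ⌊212/41⌋ = 5 − 5 = 0
n=43: ⌊(44·5+2)/41⌋ − ⌊(43·5+2)/41⌋ = ⌊222/41⌋ − ⌊217/41⌋ = 5 − 5 = 0
n=44: ⌊(45·5+2)/41⌋ − ⌊(44·5+2)/41⌋ = ⌊227/41⌋ − ⌊222/41⌋ = 5 − 5 = 0
n=45: ⌊(46·5+2)/41⌋ − ⌊(45·5+2)/41⌋ = ⌊232/41⌋ − ⌊227/41⌋ = 5 − 5 = 0
n=46: ⌊(47·5+2)/41⌋ − ⌊(46·5+2)/41⌋ = ⌊237/41⌋ − ⌊232/41⌋ = 5 − 5 = 0
n=47: ⌊(48·5+2)/41⌋ − ⌊(47·5+2)/41⌋ = ⌊242/41⌋ − ⌊237/41⌋ = 5 − 5 = 0
n=48: ⌊(49·5+2)/41⌋ − ⌊(48·5+2)/41⌋ = ⌊247/41⌋ − ⌊242/41⌋ = 6 − 5 = 1
n=49: ⌊(50·5+2)/41⌋ − ⌊(49·5+2)/41⌋ = ⌊252/41⌋ − ⌊247/41⌋ = 6 − 6 = 0
n=50: ⌊(51·5+2)/41⌋ − ⌊(50·5+2)/41⌋ = ⌊257/41⌋ − ⌊252/41⌋ = 6 − 6 = 0
n=51: ⌊(52·5+2)/41⌋ − ⌊(51·5+2)/41⌋ = ⌊262/41⌋ − ⌊257/41⌋ = 6 − 6 = 0
n=52: ⌊(53·5+2)/41⌋ − ⌊(52·5+2)/41⌋ = ⌊267/41⌋ − ⌊262/41⌋ = 6 − 6 = 0
n=53: ⌊(54·5+2)/41⌋ − ⌊(53·5+2)/41⌋ = ⌊272/41⌋ − ⌊267/41⌋ = 6 − 6 = 0
n=54: ⌊(55·5+2)/41⌋ − ⌊(54·5+2)/41⌋ = ⌊277/41⌋ − ⌊272/41⌋ = 6 − 6 = 0
n=55: ⌊(56·5+2)/41⌋ − ⌊(55·5+2)/41⌋ = ⌊282/41⌋ − ⌊277/41⌋ = 6 − 6 = 0
n=56: ⌊(57·5+2)/41⌋ − ⌊(56·5+2)/41⌋ = ⌊287/41⌋ − ⌊282/41⌋ = 7 − 6 = 1
n=57: ⌊(58·5+2)/41⌋ − ⌊(57·5+2)/41⌋ = ⌊292/41⌋ − ⌊287/41⌋ = 7 − 7 = 0
n=58: ⌊(59·5+2)/41⌋ − ⌊(58·5+2)/41⌋ = ⌊297/41⌋ − ⌊292/41⌋ = 7 − 7 = 0
n=59: ⌊(60·5+2)/41⌋ − ⌊(59·5+2)/41⌋ = ⌊302/41⌋ − ⌊297/41⌋ = 7 − 7 = 0
n=60: ⌊(61·5+2)/41⌋ − ⌊(60·5+2)/41⌋ = ⌊307/41⌋ − ⌊302/41⌋ = 7 − 7 = 0
n=61: ⌊(62·5+2)/41⌋ − ⌊(61·5+2)/41⌋ = ⌊312/41⌋ − ⌊307/41⌋ = 7 − 7 = 0
n=62: ⌊(63·5+2)/41⌋ − ⌊(62·5+2)/41⌋ = ⌊317/41⌋ − ⌊312/41⌋ = 7 − 7 = 0
n=63: ⌊(64·5+2)/41⌋ − ⌊(63·5+2)/41⌋ = ⌊322/41⌋ − ⌊317/41⌋ = 7 − 7 = 0
n=64: ⌊(65·5+2)/41⌋ − ⌊(64·5+2)/41⌋ = ⌊327/41⌋ − ⌊322/41⌋ = 7 − 7 = 0
n=65: ⌊(66·5+2)/41⌋ − ⌊(65·5+2)/41⌋ = ⌊332/41⌋ − ⌊327/41⌋ = 8 − 7 = 1
n=66: ⌊(67·5+2)/41⌋ − ⌊(66·5+2)/41⌋ = ⌊337/41⌋ − ⌊332/41⌋ = 8 − 8 = 0
n=67: ⌊(68·5+2)/41⌋ − ⌊(67·5+2)/41⌋ = ⌊342/41⌋ − ⌊337/41⌋ = 8 − 8 = 0
n=68: ⌊(69·5+2)/41⌋ − ⌊(68·5+2)/41⌋ = ⌊347/41⌋ − ⌊342/41⌋ = 8 − 8 = 0
n=69: ⌊(70·5+2)/41⌋ − ⌊(69·5+2)/41⌋ = ⌊352/41⌋ − ⌊347/41⌋ = 8 − 8 = 0
n=70: ⌊(71·5+2)/41⌋ − ⌊(70·5+2)/41⌋ = ⌊357/41⌋ − ⌊352/41⌋ = 8 − 8 = 0
n=71: ⌊(72·5+2)/41⌋ − ⌊(71·5+2)/41⌋ = ⌊362/41⌋ − ⌊357/41⌋ = 8 − 8 = 0
n=72: ⌊(73·5+2)/41⌋ − ⌊(72·5+2)/41⌋ = ⌊367/41⌋ − ⌊362/41⌋ = 8 − 8 = 0
n=73: ⌊(74·5+2)/41⌋ − ⌊(73·5+2)/41⌋ = ⌊372/41⌋ − ⌊367/41⌋ = 9 − 8 = 1
n=74: ⌊(75·5+2)/41⌋ − ⌊(74·5+2)/41⌋ = ⌊377/41⌋ − ⌊372/41⌋ = 9 − 9 = 0
n=75: ⌊(76·5+2)/41⌋ − ⌊(75·5+2)/41⌋ = ⌊382/41⌋ − ⌊377/41⌋ = 9 − 9 = 0
n=76: ⌊(77·5+2)/41⌋ − ⌊(76·5+2)/41⌋ = ⌊387/41⌋ − ⌊382/41⌋ = 9 − 9 = 0
n=77: ⌊(78·5+2)/41⌋ − ⌊(77·5+2)/41⌋ = ⌊392/41⌋ − ⌊387/41⌋ = 9 − 9 = 0
n=78: ⌊(79·5+2)/41⌋ − ⌊(78·5+2)/41⌋ = ⌊397/41⌋ − ⌊392/41⌋ = 9 − 9 = 0
n=79: ⌊(80·5+2)/41⌋ − ⌊(79·5+2)/41⌋ = ⌊402/41⌋ − ⌊397/41⌋ = 9 − 9 = 0
n=80: ⌊(81·5+2)/41⌋ − ⌊(80·5+2)/41⌋ = ⌊407/41⌋ − ⌊402/41⌋ = 9 − 9 = 0
n=81: ⌊(82·5+2)/41⌋ − ⌊(81·5+2)/41⌋ = ⌊412/41⌋ − ⌊407/41⌋ = 10 − 9 = 1
n=82: ⌊(83·5+2)/41⌋ − ⌊(82·5+2)/41⌋ = ⌊417/41⌋ − ⌊412/41⌋ = 10 − 10 = 0
n=83: ⌊(84·5+2)/41⌋ − ⌊(83·5+2)/41⌋ = ⌊422/41⌋ − ⌊417/41⌋ = 10 − 10 = 0
n=84: ⌊(85·5+2)/41⌋ − ⌊(84·5+2)/41⌋ = ⌊427/41⌋ − ⌊422/41⌋ = 10 − 10 = 0
n=85: ⌊(86·5+2)/41⌋ − ⌊(85·5+2)/41⌋ = ⌊432/41⌋ − ⌊427/41⌋ = 10 − 10 = 0
n=86: ⌊(87·5+2)/41⌋ − ⌊(86·5+2)/41⌋ = ⌊437/41⌋ − ⌊432/41⌋ = 10 − 10 = 0
n=87: ⌊(88·5+2)/41⌋ − ⌊(87·5+2)/41⌋ = ⌊442/41⌋ − ⌊437/41⌋ = 10 − 10 = 0
n=88: ⌊(89·5+2)/41⌋ − ⌊(88·5+2)/41⌋ = ⌊447/41⌋ − ⌊442/41⌋ = 10 − 10 = 0
n=89: ⌊(90·5+2)/41⌋ − ⌊(89·5+2)/41⌋ = ⌊452/41⌋ − ⌊447/41⌋ = 11 − 10 = 1
n=90: ⌊(91·5+2)/41⌋ − ⌊(90·5+2)/41⌋ = ⌊457/41⌋ − ⌊452/41⌋ = 11 − 11 = 0
n=91: ⌊(92·5+2)/41⌋ − ⌊(91·5+2)/41⌋ = ⌊462/41⌋ − ⌊457/41⌋ = 11 − 11 = 0
n=92: ⌊(93·5+2)/41⌋ − ⌊(92·5+2)/41⌋ = ⌊467/41⌋ − ⌊462/41⌋ = 11 − 11 = 0
n=93: ⌊(94·5+2)/41⌋ − ⌊(93·5+2)/41⌋ = ⌊472/41⌋ − ⌊467/41⌋ = 11 − 11 = 0
n=94: ⌊(95·5+2)/41⌋ − ⌊(94·5+2)/41⌋ = ⌊477/41⌋ − ⌊472/41⌋ = 11 − 11 = 0
n=95: ⌊(96·5+2)/41⌋ − ⌊(95·5+2)/41⌋ = ⌊482/41⌋ − ⌊477/41⌋ = 11 − 11 = 0
n=96: ⌊(97·5+2)/41⌋ − ⌊(96·5+2)/41⌋ = ⌊487/41⌋ − ⌊482/41⌋ = 11 − 11 = 0
n=97: ⌊(98·5+2)/41⌋ − ⌊(97·5+2)/41⌋ = ⌊492/41⌋ − ⌊487/41⌋ = 12 − 11 = 1
n=98: ⌊(99·5+2)/41⌋ − ⌊(98·5+2)/41⌋ = ⌊497/41⌋ − ⌊492/41⌋ = 12 − 12 = 0
n=99: ⌊(100·5+2)/41⌋ − ⌊(99·5+2)/41⌋ = ⌊502/41⌋ − ⌊497/41⌋ = 12 − 12 = 0
n=100: ⌊(101·5+2)/41⌋ − ⌊(100·5+2)/41⌋ = ⌊507/41⌋ − ⌊502/41⌋ = 12 − 12 = 0
n=101: ⌊(102·5+2)/41⌋ − ⌊(101·5+2)/41⌋ = ⌊512/41⌋ − ⌊507/41⌋ = 12 − 12 = 0
n=102: ⌊(103·5+2)/41⌋ − ⌊(102·5+2)/41⌋ = ⌊517/41⌋ − ⌊512/41⌋ = 12 − 12 = 0
n=103: ⌊(104·5+2)/41⌋ − ⌊(103·5+2)/41⌋ = ⌊522/41⌋ − ⌊517/41⌋ = 12 − 12 = 0
n=104: ⌊(105·5+2)/41⌋ − ⌊(104·5+2)/41⌋ = ⌊527/41⌋ − ⌊522/41⌋ = 12 − 12 = 0
n=105: ⌊(106·5+2)/41⌋ − ⌊(105·5+2)/41⌋ = ⌊532/41⌋ − ⌊527/41⌋ = 12 − 12 = 0
n=106: ⌊(107·5+2)/41⌋ − ⌊(106·5+2)/41⌋ = ⌊537/41⌋ − ⌊532/41⌋ = 13 − 12 = 1
n=107: ⌊(108·5+2)/41⌋ − ⌊(107·5+2)/41⌋ = ⌊542/41⌋ − ⌊537/41⌋ = 13 − 13 = 0
n=108: ⌊(109·5+2)/41⌋ − ⌊(108·5+2)/41⌋ = ⌊547/41⌋ − ⌊542/41⌋ = 13 − 13 = 0
n=109: ⌊(110·5+2)/41⌋ − ⌊(109·5+2)/41⌋ = ⌊552/41⌋ − ⌊547/41⌋ = 13 − 13 = 0
n=110: ⌊(111·5+2)/41⌋ − ⌊(110·5+2)/41⌋ = ⌊557/41⌋ − ⌊552/41⌋ = 13 − 13 = 0
n=111: ⌊(112·5+2)/41⌋ − ⌊(111·5+2)/41⌋ = ⌊562/41⌋ − ⌊557/41⌋ = 13 − 13 = 0
n=112: ⌊(113·5+2)/41⌋ − ⌊(112·5+2)/41⌋ = ⌊567/41⌋ − ⌊562/41⌋ = 13 − 13 = 0
n=113: ⌊(114·5+2)/41⌋ − ⌊(113·5+2)/41⌋ = ⌊572/41⌋ − ⌊567/41⌋ = 13 − 13 = 0
n=114: ⌊(115·5+2)/41⌋ − ⌊(114·5+2)/41⌋ = ⌊577/41⌋ − ⌊572/41⌋ = 14 − 13 = 1
n=115: ⌊(116·5+2)/41⌋ − ⌊(115·5+2)/41⌋ = ⌊582/41⌋ − ⌊577/41⌋ = 14 − 14 = 0
n=116: ⌊(117·5+2)/41⌋ − ⌊(116·5+2)/41⌋ = ⌊587/41⌋ − ⌊582/41⌋ = 14 − 14 = 0
n=117: ⌊(118·5+2)/41⌋ − ⌊(117·5+2)/41⌋ = ⌊592/41⌋ − ⌊587/41⌋ = 14 − 14 = 0


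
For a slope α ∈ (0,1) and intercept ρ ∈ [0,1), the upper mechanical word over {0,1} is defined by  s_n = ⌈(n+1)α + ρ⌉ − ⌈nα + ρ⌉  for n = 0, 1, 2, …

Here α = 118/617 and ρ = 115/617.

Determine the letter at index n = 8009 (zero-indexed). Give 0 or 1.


1

(n+1)α + ρ = (8010·118 + 115) / 617 = 945295/617
nα + ρ     = (8009·118 + 115) / 617 = 945177/617
⌈945295/617⌉ = 1533,  ⌈945177/617⌉ = 1532
s_{8009} = 1533 − 1532 = 1


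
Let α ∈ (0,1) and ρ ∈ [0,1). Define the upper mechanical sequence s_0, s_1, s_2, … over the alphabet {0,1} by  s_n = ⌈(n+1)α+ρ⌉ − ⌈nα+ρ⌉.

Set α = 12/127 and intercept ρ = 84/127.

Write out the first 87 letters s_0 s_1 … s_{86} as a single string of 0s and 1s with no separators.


n=0: ⌈(1·12+84)/127⌉ − ⌈(0·12+84)/127⌉ = ⌈96/127⌉ − ⌈84/127⌉ = 1 − 1 = 0
n=1: ⌈(2·12+84)/127⌉ − ⌈(1·12+84)/127⌉ = ⌈108/127⌉ − ⌈96/127⌉ = 1 − 1 = 0
n=2: ⌈(3·12+84)/127⌉ − ⌈(2·12+84)/127⌉ = ⌈120/127⌉ − ⌈108/127⌉ = 1 − 1 = 0
n=3: ⌈(4·12+84)/127⌉ − ⌈(3·12+84)/127⌉ = ⌈132/127⌉ − ⌈120/127⌉ = 2 − 1 = 1
n=4: ⌈(5·12+84)/127⌉ − ⌈(4·12+84)/127⌉ = ⌈144/127⌉ − ⌈132/127⌉ = 2 − 2 = 0
n=5: ⌈(6·12+84)/127⌉ − ⌈(5·12+84)/127⌉ = ⌈156/127⌉ − ⌈144/127⌉ = 2 − 2 = 0
n=6: ⌈(7·12+84)/127⌉ − ⌈(6·12+84)/127⌉ = ⌈168/127⌉ − ⌈156/127⌉ = 2 − 2 = 0
n=7: ⌈(8·12+84)/127⌉ − ⌈(7·12+84)/127⌉ = ⌈180/127⌉ − ⌈168/127⌉ = 2 − 2 = 0
n=8: ⌈(9·12+84)/127⌉ − ⌈(8·12+84)/127⌉ = ⌈192/127⌉ − ⌈180/127⌉ = 2 − 2 = 0
n=9: ⌈(10·12+84)/127⌉ − ⌈(9·12+84)/127⌉ = ⌈204/127⌉ − ⌈192/127⌉ = 2 − 2 = 0
n=10: ⌈(11·12+84)/127⌉ − ⌈(10·12+84)/127⌉ = ⌈216/127⌉ − ⌈204/127⌉ = 2 − 2 = 0
n=11: ⌈(12·12+84)/127⌉ − ⌈(11·12+84)/127⌉ = ⌈228/127⌉ − ⌈216/127⌉ = 2 − 2 = 0
n=12: ⌈(13·12+84)/127⌉ − ⌈(12·12+84)/127⌉ = ⌈240/127⌉ − ⌈228/127⌉ = 2 − 2 = 0
n=13: ⌈(14·12+84)/127⌉ − ⌈(13·12+84)/127⌉ = ⌈252/127⌉ − ⌈240/127⌉ = 2 − 2 = 0
n=14: ⌈(15·12+84)/127⌉ − ⌈(14·12+84)/127⌉ = ⌈264/127⌉ − ⌈252/127⌉ = 3 − 2 = 1
n=15: ⌈(16·12+84)/127⌉ − ⌈(15·12+84)/127⌉ = ⌈276/127⌉ − ⌈264/127⌉ = 3 − 3 = 0
n=16: ⌈(17·12+84)/127⌉ − ⌈(16·12+84)/127⌉ = ⌈288/127⌉ − ⌈276/127⌉ = 3 − 3 = 0
n=17: ⌈(18·12+84)/127⌉ − ⌈(17·12+84)/127⌉ = ⌈300/127⌉ − ⌈288/127⌉ = 3 − 3 = 0
n=18: ⌈(19·12+84)/127⌉ − ⌈(18·12+84)/127⌉ = ⌈312/127⌉ − ⌈300/127⌉ = 3 − 3 = 0
n=19: ⌈(20·12+84)/127⌉ − ⌈(19·12+84)/127⌉ = ⌈324/127⌉ − ⌈312/127⌉ = 3 − 3 = 0
n=20: ⌈(21·12+84)/127⌉ − ⌈(20·12+84)/127⌉ = ⌈336/127⌉ − ⌈324/127⌉ = 3 − 3 = 0
n=21: ⌈(22·12+84)/127⌉ − ⌈(21·12+84)/127⌉ = ⌈348/127⌉ − ⌈336/127⌉ = 3 − 3 = 0
n=22: ⌈(23·12+84)/127⌉ − ⌈(22·12+84)/127⌉ = ⌈360/127⌉ − ⌈348/127⌉ = 3 − 3 = 0
n=23: ⌈(24·12+84)/127⌉ − ⌈(23·12+84)/127⌉ = ⌈372/127⌉ − ⌈360/127⌉ = 3 − 3 = 0
n=24: ⌈(25·12+84)/127⌉ − ⌈(24·12+84)/127⌉ = ⌈384/127⌉ − ⌈372/127⌉ = 4 − 3 = 1
n=25: ⌈(26·12+84)/127⌉ − ⌈(25·12+84)/127⌉ = ⌈396/127⌉ − ⌈384/127⌉ = 4 − 4 = 0
n=26: ⌈(27·12+84)/127⌉ − ⌈(26·12+84)/127⌉ = ⌈408/127⌉ − ⌈396/127⌉ = 4 − 4 = 0
n=27: ⌈(28·12+84)/127⌉ − ⌈(27·12+84)/127⌉ = ⌈420/127⌉ − ⌈408/127⌉ = 4 − 4 = 0
n=28: ⌈(29·12+84)/127⌉ − ⌈(28·12+84)/127⌉ = ⌈432/127⌉ − ⌈420/127⌉ = 4 − 4 = 0
n=29: ⌈(30·12+84)/127⌉ − ⌈(29·12+84)/127⌉ = ⌈444/127⌉ − ⌈432/127⌉ = 4 − 4 = 0
n=30: ⌈(31·12+84)/127⌉ − ⌈(30·12+84)/127⌉ = ⌈456/127⌉ − ⌈444/127⌉ = 4 − 4 = 0
n=31: ⌈(32·12+84)/127⌉ − ⌈(31·12+84)/127⌉ = ⌈468/127⌉ − ⌈456/127⌉ = 4 − 4 = 0
n=32: ⌈(33·12+84)/127⌉ − ⌈(32·12+84)/127⌉ = ⌈480/127⌉ − ⌈468/127⌉ = 4 − 4 = 0
n=33: ⌈(34·12+84)/127⌉ − ⌈(33·12+84)/127⌉ = ⌈492/127⌉ − ⌈480/127⌉ = 4 − 4 = 0
n=34: ⌈(35·12+84)/127⌉ − ⌈(34·12+84)/127⌉ = ⌈504/127⌉ − ⌈492/127⌉ = 4 − 4 = 0
n=35: ⌈(36·12+84)/127⌉ − ⌈(35·12+84)/127⌉ = ⌈516/127⌉ − ⌈504/127⌉ = 5 − 4 = 1
n=36: ⌈(37·12+84)/127⌉ − ⌈(36·12+84)/127⌉ = ⌈528/127⌉ − ⌈516/127⌉ = 5 − 5 = 0
n=37: ⌈(38·12+84)/127⌉ − ⌈(37·12+84)/127⌉ = ⌈540/127⌉ − ⌈528/127⌉ = 5 − 5 = 0
n=38: ⌈(39·12+84)/127⌉ − ⌈(38·12+84)/127⌉ = ⌈552/127⌉ − ⌈540/127⌉ = 5 − 5 = 0
n=39: ⌈(40·12+84)/127⌉ − ⌈(39·12+84)/127⌉ = ⌈564/127⌉ − ⌈552/127⌉ = 5 − 5 = 0
n=40: ⌈(41·12+84)/127⌉ − ⌈(40·12+84)/127⌉ = ⌈576/127⌉ − ⌈564/127⌉ = 5 − 5 = 0
n=41: ⌈(42·12+84)/127⌉ − ⌈(41·12+84)/127⌉ = ⌈588/127⌉ − ⌈576/127⌉ = 5 − 5 = 0
n=42: ⌈(43·12+84)/127⌉ − ⌈(42·12+84)/127⌉ = ⌈600/127⌉ − ⌈588/127⌉ = 5 − 5 = 0
n=43: ⌈(44·12+84)/127⌉ − ⌈(43·12+84)/127⌉ = ⌈612/127⌉ − ⌈600/127⌉ = 5 − 5 = 0
n=44: ⌈(45·12+84)/127⌉ − ⌈(44·12+84)/127⌉ = ⌈624/127⌉ − ⌈612/127⌉ = 5 − 5 = 0
n=45: ⌈(46·12+84)/127⌉ − ⌈(45·12+84)/127⌉ = ⌈636/127⌉ − ⌈624/127⌉ = 6 − 5 = 1
n=46: ⌈(47·12+84)/127⌉ − ⌈(46·12+84)/127⌉ = ⌈648/127⌉ − ⌈636/127⌉ = 6 − 6 = 0
n=47: ⌈(48·12+84)/127⌉ − ⌈(47·12+84)/127⌉ = ⌈660/127⌉ − ⌈648/127⌉ = 6 − 6 = 0
n=48: ⌈(49·12+84)/127⌉ − ⌈(48·12+84)/127⌉ = ⌈672/127⌉ − ⌈660/127⌉ = 6 − 6 = 0
n=49: ⌈(50·12+84)/127⌉ − ⌈(49·12+84)/127⌉ = ⌈684/127⌉ − ⌈672/127⌉ = 6 − 6 = 0
n=50: ⌈(51·12+84)/127⌉ − ⌈(50·12+84)/127⌉ = ⌈696/127⌉ − ⌈684/127⌉ = 6 − 6 = 0
n=51: ⌈(52·12+84)/127⌉ − ⌈(51·12+84)/127⌉ = ⌈708/127⌉ − ⌈696/127⌉ = 6 − 6 = 0
n=52: ⌈(53·12+84)/127⌉ − ⌈(52·12+84)/127⌉ = ⌈720/127⌉ − ⌈708/127⌉ = 6 − 6 = 0
n=53: ⌈(54·12+84)/127⌉ − ⌈(53·12+84)/127⌉ = ⌈732/127⌉ − ⌈720/127⌉ = 6 − 6 = 0
n=54: ⌈(55·12+84)/127⌉ − ⌈(54·12+84)/127⌉ = ⌈744/127⌉ − ⌈732/127⌉ = 6 − 6 = 0
n=55: ⌈(56·12+84)/127⌉ − ⌈(55·12+84)/127⌉ = ⌈756/127⌉ − ⌈744/127⌉ = 6 − 6 = 0
n=56: ⌈(57·12+84)/127⌉ − ⌈(56·12+84)/127⌉ = ⌈768/127⌉ − ⌈756/127⌉ = 7 − 6 = 1
n=57: ⌈(58·12+84)/127⌉ − ⌈(57·12+84)/127⌉ = ⌈780/127⌉ − ⌈768/127⌉ = 7 − 7 = 0
n=58: ⌈(59·12+84)/127⌉ − ⌈(58·12+84)/127⌉ = ⌈792/127⌉ − ⌈780/127⌉ = 7 − 7 = 0
n=59: ⌈(60·12+84)/127⌉ − ⌈(59·12+84)/127⌉ = ⌈804/127⌉ − ⌈792/127⌉ = 7 − 7 = 0
n=60: ⌈(61·12+84)/127⌉ − ⌈(60·12+84)/127⌉ = ⌈816/127⌉ − ⌈804/127⌉ = 7 − 7 = 0
n=61: ⌈(62·12+84)/127⌉ − ⌈(61·12+84)/127⌉ = ⌈828/127⌉ − ⌈816/127⌉ = 7 − 7 = 0
n=62: ⌈(63·12+84)/127⌉ − ⌈(62·12+84)/127⌉ = ⌈840/127⌉ − ⌈828/127⌉ = 7 − 7 = 0
n=63: ⌈(64·12+84)/127⌉ − ⌈(63·12+84)/127⌉ = ⌈852/127⌉ − ⌈840/127⌉ = 7 − 7 = 0
n=64: ⌈(65·12+84)/127⌉ − ⌈(64·12+84)/127⌉ = ⌈864/127⌉ − ⌈852/127⌉ = 7 − 7 = 0
n=65: ⌈(66·12+84)/127⌉ − ⌈(65·12+84)/127⌉ = ⌈876/127⌉ − ⌈864/127⌉ = 7 − 7 = 0
n=66: ⌈(67·12+84)/127⌉ − ⌈(66·12+84)/127⌉ = ⌈888/127⌉ − ⌈876/127⌉ = 7 − 7 = 0
n=67: ⌈(68·12+84)/127⌉ − ⌈(67·12+84)/127⌉ = ⌈900/127⌉ − ⌈888/127⌉ = 8 − 7 = 1
n=68: ⌈(69·12+84)/127⌉ − ⌈(68·12+84)/127⌉ = ⌈912/127⌉ − ⌈900/127⌉ = 8 − 8 = 0
n=69: ⌈(70·12+84)/127⌉ − ⌈(69·12+84)/127⌉ = ⌈924/127⌉ − ⌈912/127⌉ = 8 − 8 = 0
n=70: ⌈(71·12+84)/127⌉ − ⌈(70·12+84)/127⌉ = ⌈936/127⌉ − ⌈924/127⌉ = 8 − 8 = 0
n=71: ⌈(72·12+84)/127⌉ − ⌈(71·12+84)/127⌉ = ⌈948/127⌉ − ⌈936/127⌉ = 8 − 8 = 0
n=72: ⌈(73·12+84)/127⌉ − ⌈(72·12+84)/127⌉ = ⌈960/127⌉ − ⌈948/127⌉ = 8 − 8 = 0
n=73: ⌈(74·12+84)/127⌉ − ⌈(73·12+84)/127⌉ = ⌈972/127⌉ − ⌈960/127⌉ = 8 − 8 = 0
n=74: ⌈(75·12+84)/127⌉ − ⌈(74·12+84)/127⌉ = ⌈984/127⌉ − ⌈972/127⌉ = 8 − 8 = 0
n=75: ⌈(76·12+84)/127⌉ − ⌈(75·12+84)/127⌉ = ⌈996/127⌉ − ⌈984/127⌉ = 8 − 8 = 0
n=76: ⌈(77·12+84)/127⌉ − ⌈(76·12+84)/127⌉ = ⌈1008/127⌉ − ⌈996/127⌉ = 8 − 8 = 0
n=77: ⌈(78·12+84)/127⌉ − ⌈(77·12+84)/127⌉ = ⌈1020/127⌉ − ⌈1008/127⌉ = 9 − 8 = 1
n=78: ⌈(79·12+84)/127⌉ − ⌈(78·12+84)/127⌉ = ⌈1032/127⌉ − ⌈1020/127⌉ = 9 − 9 = 0
n=79: ⌈(80·12+84)/127⌉ − ⌈(79·12+84)/127⌉ = ⌈1044/127⌉ − ⌈1032/127⌉ = 9 − 9 = 0
n=80: ⌈(81·12+84)/127⌉ − ⌈(80·12+84)/127⌉ = ⌈1056/127⌉ − ⌈1044/127⌉ = 9 − 9 = 0
n=81: ⌈(82·12+84)/127⌉ − ⌈(81·12+84)/127⌉ = ⌈1068/127⌉ − ⌈1056/127⌉ = 9 − 9 = 0
n=82: ⌈(83·12+84)/127⌉ − ⌈(82·12+84)/127⌉ = ⌈1080/127⌉ − ⌈1068/127⌉ = 9 − 9 = 0
n=83: ⌈(84·12+84)/127⌉ − ⌈(83·12+84)/127⌉ = ⌈1092/127⌉ − ⌈1080/127⌉ = 9 − 9 = 0
n=84: ⌈(85·12+84)/127⌉ − ⌈(84·12+84)/127⌉ = ⌈1104/127⌉ − ⌈1092/127⌉ = 9 − 9 = 0
n=85: ⌈(86·12+84)/127⌉ − ⌈(85·12+84)/127⌉ = ⌈1116/127⌉ − ⌈1104/127⌉ = 9 − 9 = 0
n=86: ⌈(87·12+84)/127⌉ − ⌈(86·12+84)/127⌉ = ⌈1128/127⌉ − ⌈1116/127⌉ = 9 − 9 = 0

000100000000001000000000100000000001000000000100000000001000000000010000000001000000000


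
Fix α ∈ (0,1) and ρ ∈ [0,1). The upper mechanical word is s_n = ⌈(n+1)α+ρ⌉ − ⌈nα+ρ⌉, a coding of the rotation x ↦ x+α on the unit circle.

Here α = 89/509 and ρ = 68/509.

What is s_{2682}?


(n+1)α + ρ = (2683·89 + 68) / 509 = 238855/509
nα + ρ     = (2682·89 + 68) / 509 = 238766/509
⌈238855/509⌉ = 470,  ⌈238766/509⌉ = 470
s_{2682} = 470 − 470 = 0

0


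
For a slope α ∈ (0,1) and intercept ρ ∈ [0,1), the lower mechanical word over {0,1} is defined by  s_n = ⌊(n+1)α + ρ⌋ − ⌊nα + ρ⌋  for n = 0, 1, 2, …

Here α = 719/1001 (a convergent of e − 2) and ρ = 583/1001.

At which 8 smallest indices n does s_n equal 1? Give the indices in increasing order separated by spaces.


n=0: ⌊1302/1001⌋−⌊583/1001⌋ = 1−0 = 1  ← one
n=1: ⌊2021/1001⌋−⌊1302/1001⌋ = 2−1 = 1  ← one
n=2: ⌊2740/1001⌋−⌊2021/1001⌋ = 2−2 = 0
n=3: ⌊3459/1001⌋−⌊2740/1001⌋ = 3−2 = 1  ← one
n=4: ⌊4178/1001⌋−⌊3459/1001⌋ = 4−3 = 1  ← one
n=5: ⌊4897/1001⌋−⌊4178/1001⌋ = 4−4 = 0
n=6: ⌊5616/1001⌋−⌊4897/1001⌋ = 5−4 = 1  ← one
n=7: ⌊6335/1001⌋−⌊5616/1001⌋ = 6−5 = 1  ← one
n=8: ⌊7054/1001⌋−⌊6335/1001⌋ = 7−6 = 1  ← one
n=9: ⌊7773/1001⌋−⌊7054/1001⌋ = 7−7 = 0
n=10: ⌊8492/1001⌋−⌊7773/1001⌋ = 8−7 = 1  ← one
positions of the first 8 ones: 0 1 3 4 6 7 8 10

0 1 3 4 6 7 8 10


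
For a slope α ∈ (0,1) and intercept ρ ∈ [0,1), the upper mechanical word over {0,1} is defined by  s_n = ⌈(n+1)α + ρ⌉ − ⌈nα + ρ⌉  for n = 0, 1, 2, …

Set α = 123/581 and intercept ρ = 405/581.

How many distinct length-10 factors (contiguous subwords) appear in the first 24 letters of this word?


t_n = ⌈(n·123+405)/581⌉ for n = 0 … 24:
  n=0…9: ⌈405/581⌉=1 ⌈528/581⌉=1 ⌈651/581⌉=2 ⌈774/581⌉=2 ⌈897/581⌉=2 ⌈1020/581⌉=2 ⌈1143/581⌉=2 ⌈1266/581⌉=3 ⌈1389/581⌉=3 ⌈1512/581⌉=3
  n=10…19: ⌈1635/581⌉=3 ⌈1758/581⌉=4 ⌈1881/581⌉=4 ⌈2004/581⌉=4 ⌈2127/581⌉=4 ⌈2250/581⌉=4 ⌈2373/581⌉=5 ⌈2496/581⌉=5 ⌈2619/581⌉=5 ⌈2742/581⌉=5
  n=20…24: ⌈2865/581⌉=5 ⌈2988/581⌉=6 ⌈3111/581⌉=6 ⌈3234/581⌉=6 ⌈3357/581⌉=6
s_n = t_(n+1) − t_n for n = 0 … 23 gives
prefix = 010000100010000100001000
slide a length-10 window over [0..9] … [14..23] (15 windows); first occurrence of each distinct factor:
  [  0..  9] 0100001000
  [  1.. 10] 1000010001
  [  2.. 11] 0000100010
  [  3.. 12] 0001000100
  [  4.. 13] 0010001000
  [  5.. 14] 0100010000
  [  6.. 15] 1000100001
  [  7.. 16] 0001000010
  [  8.. 17] 0010000100
  [ 10.. 19] 1000010000
  [ 11.. 20] 0000100001
  (the other 4 windows repeat one of these)
distinct factors: {0000100001, 0000100010, 0001000010, 0001000100, 0010000100, 0010001000, 0100001000, 0100010000, 1000010000, 1000010001, 1000100001}
count = 11  (Sturmian bound for length 10 is 11)

11


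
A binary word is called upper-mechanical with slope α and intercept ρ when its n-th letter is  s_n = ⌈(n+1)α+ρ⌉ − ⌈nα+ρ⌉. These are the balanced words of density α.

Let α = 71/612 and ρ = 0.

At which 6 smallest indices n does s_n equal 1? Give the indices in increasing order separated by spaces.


0 8 17 25 34 43

n=0: ⌈71/612⌉−⌈0/612⌉ = 1−0 = 1  ← one
n=1: ⌈142/612⌉−⌈71/612⌉ = 1−1 = 0
n=2: ⌈213/612⌉−⌈142/612⌉ = 1−1 = 0
n=3: ⌈284/612⌉−⌈213/612⌉ = 1−1 = 0
n=4: ⌈355/612⌉−⌈284/612⌉ = 1−1 = 0
n=5: ⌈426/612⌉−⌈355/612⌉ = 1−1 = 0
n=6: ⌈497/612⌉−⌈426/612⌉ = 1−1 = 0
n=7: ⌈568/612⌉−⌈497/612⌉ = 1−1 = 0
n=8: ⌈639/612⌉−⌈568/612⌉ = 2−1 = 1  ← one
n=9: ⌈710/612⌉−⌈639/612⌉ = 2−2 = 0
n=10: ⌈781/612⌉−⌈710/612⌉ = 2−2 = 0
n=11: ⌈852/612⌉−⌈781/612⌉ = 2−2 = 0
n=12: ⌈923/612⌉−⌈852/612⌉ = 2−2 = 0
n=13: ⌈994/612⌉−⌈923/612⌉ = 2−2 = 0
n=14: ⌈1065/612⌉−⌈994/612⌉ = 2−2 = 0
n=15: ⌈1136/612⌉−⌈1065/612⌉ = 2−2 = 0
n=16: ⌈1207/612⌉−⌈1136/612⌉ = 2−2 = 0
n=17: ⌈1278/612⌉−⌈1207/612⌉ = 3−2 = 1  ← one
n=18: ⌈1349/612⌉−⌈1278/612⌉ = 3−3 = 0
n=19: ⌈1420/612⌉−⌈1349/612⌉ = 3−3 = 0
n=20: ⌈1491/612⌉−⌈1420/612⌉ = 3−3 = 0
n=21: ⌈1562/612⌉−⌈1491/612⌉ = 3−3 = 0
n=22: ⌈1633/612⌉−⌈1562/612⌉ = 3−3 = 0
n=23: ⌈1704/612⌉−⌈1633/612⌉ = 3−3 = 0
n=24: ⌈1775/612⌉−⌈1704/612⌉ = 3−3 = 0
n=25: ⌈1846/612⌉−⌈1775/612⌉ = 4−3 = 1  ← one
n=26: ⌈1917/612⌉−⌈1846/612⌉ = 4−4 = 0
n=27: ⌈1988/612⌉−⌈1917/612⌉ = 4−4 = 0
n=28: ⌈2059/612⌉−⌈1988/612⌉ = 4−4 = 0
n=29: ⌈2130/612⌉−⌈2059/612⌉ = 4−4 = 0
n=30: ⌈2201/612⌉−⌈2130/612⌉ = 4−4 = 0
n=31: ⌈2272/612⌉−⌈2201/612⌉ = 4−4 = 0
n=32: ⌈2343/612⌉−⌈2272/612⌉ = 4−4 = 0
n=33: ⌈2414/612⌉−⌈2343/612⌉ = 4−4 = 0
n=34: ⌈2485/612⌉−⌈2414/612⌉ = 5−4 = 1  ← one
n=35: ⌈2556/612⌉−⌈2485/612⌉ = 5−5 = 0
n=36: ⌈2627/612⌉−⌈2556/612⌉ = 5−5 = 0
n=37: ⌈2698/612⌉−⌈2627/612⌉ = 5−5 = 0
n=38: ⌈2769/612⌉−⌈2698/612⌉ = 5−5 = 0
n=39: ⌈2840/612⌉−⌈2769/612⌉ = 5−5 = 0
n=40: ⌈2911/612⌉−⌈2840/612⌉ = 5−5 = 0
n=41: ⌈2982/612⌉−⌈2911/612⌉ = 5−5 = 0
n=42: ⌈3053/612⌉−⌈2982/612⌉ = 5−5 = 0
n=43: ⌈3124/612⌉−⌈3053/612⌉ = 6−5 = 1  ← one
positions of the first 6 ones: 0 8 17 25 34 43


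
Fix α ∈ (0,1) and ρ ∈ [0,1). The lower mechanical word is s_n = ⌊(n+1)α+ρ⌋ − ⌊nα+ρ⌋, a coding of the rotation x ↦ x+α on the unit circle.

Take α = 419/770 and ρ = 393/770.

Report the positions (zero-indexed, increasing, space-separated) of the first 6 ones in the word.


0 2 4 6 8 10

n=0: ⌊812/770⌋−⌊393/770⌋ = 1−0 = 1  ← one
n=1: ⌊1231/770⌋−⌊812/770⌋ = 1−1 = 0
n=2: ⌊1650/770⌋−⌊1231/770⌋ = 2−1 = 1  ← one
n=3: ⌊2069/770⌋−⌊1650/770⌋ = 2−2 = 0
n=4: ⌊2488/770⌋−⌊2069/770⌋ = 3−2 = 1  ← one
n=5: ⌊2907/770⌋−⌊2488/770⌋ = 3−3 = 0
n=6: ⌊3326/770⌋−⌊2907/770⌋ = 4−3 = 1  ← one
n=7: ⌊3745/770⌋−⌊3326/770⌋ = 4−4 = 0
n=8: ⌊4164/770⌋−⌊3745/770⌋ = 5−4 = 1  ← one
n=9: ⌊4583/770⌋−⌊4164/770⌋ = 5−5 = 0
n=10: ⌊5002/770⌋−⌊4583/770⌋ = 6−5 = 1  ← one
positions of the first 6 ones: 0 2 4 6 8 10


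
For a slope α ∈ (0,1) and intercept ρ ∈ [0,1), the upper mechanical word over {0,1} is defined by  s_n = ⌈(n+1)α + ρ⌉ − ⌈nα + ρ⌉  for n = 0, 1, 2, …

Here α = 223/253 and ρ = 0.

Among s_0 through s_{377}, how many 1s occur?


#1s = Σ_{n=0}^{377} s_n = Σ_{n=0}^{377} (⌈(n+1)α+ρ⌉ − ⌈nα+ρ⌉)
the sum telescopes: every ⌈nα+ρ⌉ with 0 < n < 378 appears once with + and once with −, leaving ⌈378α+ρ⌉ − ⌈0·α+ρ⌉
378α + ρ = (378·223) / 253 = 84294/253
ρ = 0/253
⌈84294/253⌉ = 334,  ⌈0/253⌉ = 0
#1s = 334 − 0 = 334

334


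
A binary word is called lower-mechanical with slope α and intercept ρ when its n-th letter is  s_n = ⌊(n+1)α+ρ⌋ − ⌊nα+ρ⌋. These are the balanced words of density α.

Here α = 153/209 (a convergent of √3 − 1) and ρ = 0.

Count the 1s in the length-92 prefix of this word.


#1s = Σ_{n=0}^{91} s_n = Σ_{n=0}^{91} (⌊(n+1)α+ρ⌋ − ⌊nα+ρ⌋)
the sum telescopes: every ⌊nα+ρ⌋ with 0 < n < 92 appears once with + and once with −, leaving ⌊92α+ρ⌋ − ⌊0·α+ρ⌋
92α + ρ = (92·153) / 209 = 14076/209
ρ = 0/209
⌊14076/209⌋ = 67,  ⌊0/209⌋ = 0
#1s = 67 − 0 = 67

67


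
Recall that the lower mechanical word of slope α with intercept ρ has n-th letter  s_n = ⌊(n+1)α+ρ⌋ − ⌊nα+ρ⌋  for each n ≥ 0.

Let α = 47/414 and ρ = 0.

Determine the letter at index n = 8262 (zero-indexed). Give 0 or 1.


1

(n+1)α + ρ = (8263·47) / 414 = 388361/414
nα + ρ     = (8262·47) / 414 = 388314/414
⌊388361/414⌋ = 938,  ⌊388314/414⌋ = 937
s_{8262} = 938 − 937 = 1


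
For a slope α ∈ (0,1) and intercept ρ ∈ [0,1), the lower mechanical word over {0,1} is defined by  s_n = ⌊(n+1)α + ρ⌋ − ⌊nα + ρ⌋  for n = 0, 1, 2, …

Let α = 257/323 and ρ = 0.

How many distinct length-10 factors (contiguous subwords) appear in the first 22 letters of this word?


6

t_n = ⌊(n·257)/323⌋ for n = 0 … 22:
  n=0…9: ⌊0/323⌋=0 ⌊257/323⌋=0 ⌊514/323⌋=1 ⌊771/323⌋=2 ⌊1028/323⌋=3 ⌊1285/323⌋=3 ⌊1542/323⌋=4 ⌊1799/323⌋=5 ⌊2056/323⌋=6 ⌊2313/323⌋=7
  n=10…19: ⌊2570/323⌋=7 ⌊2827/323⌋=8 ⌊3084/323⌋=9 ⌊3341/323⌋=10 ⌊3598/323⌋=11 ⌊3855/323⌋=11 ⌊4112/323⌋=12 ⌊4369/323⌋=13 ⌊4626/323⌋=14 ⌊4883/323⌋=15
  n=20…22: ⌊5140/323⌋=15 ⌊5397/323⌋=16 ⌊5654/323⌋=17
s_n = t_(n+1) − t_n for n = 0 … 21 gives
prefix = 0111011110111101111011
slide a length-10 window over [0..9] … [12..21] (13 windows); first occurrence of each distinct factor:
  [  0..  9] 0111011110
  [  1.. 10] 1110111101
  [  2.. 11] 1101111011
  [  3.. 12] 1011110111
  [  4.. 13] 0111101111
  [  5.. 14] 1111011110
  (the other 7 windows repeat one of these)
distinct factors: {0111011110, 0111101111, 1011110111, 1101111011, 1110111101, 1111011110}
count = 6  (Sturmian bound for length 10 is 11)


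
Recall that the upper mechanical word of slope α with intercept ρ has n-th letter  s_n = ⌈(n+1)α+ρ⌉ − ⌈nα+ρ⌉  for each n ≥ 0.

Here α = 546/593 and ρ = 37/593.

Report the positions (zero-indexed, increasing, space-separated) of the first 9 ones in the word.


n=0: ⌈583/593⌉−⌈37/593⌉ = 1−1 = 0
n=1: ⌈1129/593⌉−⌈583/593⌉ = 2−1 = 1  ← one
n=2: ⌈1675/593⌉−⌈1129/593⌉ = 3−2 = 1  ← one
n=3: ⌈2221/593⌉−⌈1675/593⌉ = 4−3 = 1  ← one
n=4: ⌈2767/593⌉−⌈2221/593⌉ = 5−4 = 1  ← one
n=5: ⌈3313/593⌉−⌈2767/593⌉ = 6−5 = 1  ← one
n=6: ⌈3859/593⌉−⌈3313/593⌉ = 7−6 = 1  ← one
n=7: ⌈4405/593⌉−⌈3859/593⌉ = 8−7 = 1  ← one
n=8: ⌈4951/593⌉−⌈4405/593⌉ = 9−8 = 1  ← one
n=9: ⌈5497/593⌉−⌈4951/593⌉ = 10−9 = 1  ← one
positions of the first 9 ones: 1 2 3 4 5 6 7 8 9

1 2 3 4 5 6 7 8 9


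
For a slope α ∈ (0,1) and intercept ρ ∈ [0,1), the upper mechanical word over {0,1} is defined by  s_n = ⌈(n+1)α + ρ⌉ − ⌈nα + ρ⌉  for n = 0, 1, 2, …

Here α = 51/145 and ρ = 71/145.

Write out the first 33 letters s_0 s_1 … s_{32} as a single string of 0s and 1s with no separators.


n=0: ⌈(1·51+71)/145⌉ − ⌈(0·51+71)/145⌉ = ⌈122/145⌉ − ⌈71/145⌉ = 1 − 1 = 0
n=1: ⌈(2·51+71)/145⌉ − ⌈(1·51+71)/145⌉ = ⌈173/145⌉ − ⌈122/145⌉ = 2 − 1 = 1
n=2: ⌈(3·51+71)/145⌉ − ⌈(2·51+71)/145⌉ = ⌈224/145⌉ − ⌈173/145⌉ = 2 − 2 = 0
n=3: ⌈(4·51+71)/145⌉ − ⌈(3·51+71)/145⌉ = ⌈275/145⌉ − ⌈224/145⌉ = 2 − 2 = 0
n=4: ⌈(5·51+71)/145⌉ − ⌈(4·51+71)/145⌉ = ⌈326/145⌉ − ⌈275/145⌉ = 3 − 2 = 1
n=5: ⌈(6·51+71)/145⌉ − ⌈(5·51+71)/145⌉ = ⌈377/145⌉ − ⌈326/145⌉ = 3 − 3 = 0
n=6: ⌈(7·51+71)/145⌉ − ⌈(6·51+71)/145⌉ = ⌈428/145⌉ − ⌈377/145⌉ = 3 − 3 = 0
n=7: ⌈(8·51+71)/145⌉ − ⌈(7·51+71)/145⌉ = ⌈479/145⌉ − ⌈428/145⌉ = 4 − 3 = 1
n=8: ⌈(9·51+71)/145⌉ − ⌈(8·51+71)/145⌉ = ⌈530/145⌉ − ⌈479/145⌉ = 4 − 4 = 0
n=9: ⌈(10·51+71)/145⌉ − ⌈(9·51+71)/145⌉ = ⌈581/145⌉ − ⌈530/145⌉ = 5 − 4 = 1
n=10: ⌈(11·51+71)/145⌉ − ⌈(10·51+71)/145⌉ = ⌈632/145⌉ − ⌈581/145⌉ = 5 − 5 = 0
n=11: ⌈(12·51+71)/145⌉ − ⌈(11·51+71)/145⌉ = ⌈683/145⌉ − ⌈632/145⌉ = 5 − 5 = 0
n=12: ⌈(13·51+71)/145⌉ − ⌈(12·51+71)/145⌉ = ⌈734/145⌉ − ⌈683/145⌉ = 6 − 5 = 1
n=13: ⌈(14·51+71)/145⌉ − ⌈(13·51+71)/145⌉ = ⌈785/145⌉ − ⌈734/145⌉ = 6 − 6 = 0
n=14: ⌈(15·51+71)/145⌉ − ⌈(14·51+71)/145⌉ = ⌈836/145⌉ − ⌈785/145⌉ = 6 − 6 = 0
n=15: ⌈(16·51+71)/145⌉ − ⌈(15·51+71)/145⌉ = ⌈887/145⌉ − ⌈836/145⌉ = 7 − 6 = 1
n=16: ⌈(17·51+71)/145⌉ − ⌈(16·51+71)/145⌉ = ⌈938/145⌉ − ⌈887/145⌉ = 7 − 7 = 0
n=17: ⌈(18·51+71)/145⌉ − ⌈(17·51+71)/145⌉ = ⌈989/145⌉ − ⌈938/145⌉ = 7 − 7 = 0
n=18: ⌈(19·51+71)/145⌉ − ⌈(18·51+71)/145⌉ = ⌈1040/145⌉ − ⌈989/145⌉ = 8 − 7 = 1
n=19: ⌈(20·51+71)/145⌉ − ⌈(19·51+71)/145⌉ = ⌈1091/145⌉ − ⌈1040/145⌉ = 8 − 8 = 0
n=20: ⌈(21·51+71)/145⌉ − ⌈(20·51+71)/145⌉ = ⌈1142/145⌉ − ⌈1091/145⌉ = 8 − 8 = 0
n=21: ⌈(22·51+71)/145⌉ − ⌈(21·51+71)/145⌉ = ⌈1193/145⌉ − ⌈1142/145⌉ = 9 − 8 = 1
n=22: ⌈(23·51+71)/145⌉ − ⌈(22·51+71)/145⌉ = ⌈1244/145⌉ − ⌈1193/145⌉ = 9 − 9 = 0
n=23: ⌈(24·51+71)/145⌉ − ⌈(23·51+71)/145⌉ = ⌈1295/145⌉ − ⌈1244/145⌉ = 9 − 9 = 0
n=24: ⌈(25·51+71)/145⌉ − ⌈(24·51+71)/145⌉ = ⌈1346/145⌉ − ⌈1295/145⌉ = 10 − 9 = 1
n=25: ⌈(26·51+71)/145⌉ − ⌈(25·51+71)/145⌉ = ⌈1397/145⌉ − ⌈1346/145⌉ = 10 − 10 = 0
n=26: ⌈(27·51+71)/145⌉ − ⌈(26·51+71)/145⌉ = ⌈1448/145⌉ − ⌈1397/145⌉ = 10 − 10 = 0
n=27: ⌈(28·51+71)/145⌉ − ⌈(27·51+71)/145⌉ = ⌈1499/145⌉ − ⌈1448/145⌉ = 11 − 10 = 1
n=28: ⌈(29·51+71)/145⌉ − ⌈(28·51+71)/145⌉ = ⌈1550/145⌉ − ⌈1499/145⌉ = 11 − 11 = 0
n=29: ⌈(30·51+71)/145⌉ − ⌈(29·51+71)/145⌉ = ⌈1601/145⌉ − ⌈1550/145⌉ = 12 − 11 = 1
n=30: ⌈(31·51+71)/145⌉ − ⌈(30·51+71)/145⌉ = ⌈1652/145⌉ − ⌈1601/145⌉ = 12 − 12 = 0
n=31: ⌈(32·51+71)/145⌉ − ⌈(31·51+71)/145⌉ = ⌈1703/145⌉ − ⌈1652/145⌉ = 12 − 12 = 0
n=32: ⌈(33·51+71)/145⌉ − ⌈(32·51+71)/145⌉ = ⌈1754/145⌉ − ⌈1703/145⌉ = 13 − 12 = 1

010010010100100100100100100101001


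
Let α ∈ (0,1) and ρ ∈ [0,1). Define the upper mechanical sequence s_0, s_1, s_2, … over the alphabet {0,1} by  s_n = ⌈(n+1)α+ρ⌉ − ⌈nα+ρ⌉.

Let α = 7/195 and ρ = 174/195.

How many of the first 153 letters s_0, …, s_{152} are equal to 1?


#1s = Σ_{n=0}^{152} s_n = Σ_{n=0}^{152} (⌈(n+1)α+ρ⌉ − ⌈nα+ρ⌉)
the sum telescopes: every ⌈nα+ρ⌉ with 0 < n < 153 appears once with + and once with −, leaving ⌈153α+ρ⌉ − ⌈0·α+ρ⌉
153α + ρ = (153·7 + 174) / 195 = 1245/195
ρ = 174/195
⌈1245/195⌉ = 7,  ⌈174/195⌉ = 1
#1s = 7 − 1 = 6

6


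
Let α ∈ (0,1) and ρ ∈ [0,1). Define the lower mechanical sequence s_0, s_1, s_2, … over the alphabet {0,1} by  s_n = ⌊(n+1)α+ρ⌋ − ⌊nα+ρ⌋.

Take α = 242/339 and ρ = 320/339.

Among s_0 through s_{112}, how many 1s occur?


#1s = Σ_{n=0}^{112} s_n = Σ_{n=0}^{112} (⌊(n+1)α+ρ⌋ − ⌊nα+ρ⌋)
the sum telescopes: every ⌊nα+ρ⌋ with 0 < n < 113 appears once with + and once with −, leaving ⌊113α+ρ⌋ − ⌊0·α+ρ⌋
113α + ρ = (113·242 + 320) / 339 = 27666/339
ρ = 320/339
⌊27666/339⌋ = 81,  ⌊320/339⌋ = 0
#1s = 81 − 0 = 81

81


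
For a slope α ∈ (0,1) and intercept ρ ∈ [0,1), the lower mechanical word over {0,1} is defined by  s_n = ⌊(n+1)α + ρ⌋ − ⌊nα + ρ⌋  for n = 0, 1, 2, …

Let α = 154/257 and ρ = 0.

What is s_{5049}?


1

(n+1)α + ρ = (5050·154) / 257 = 777700/257
nα + ρ     = (5049·154) / 257 = 777546/257
⌊777700/257⌋ = 3026,  ⌊777546/257⌋ = 3025
s_{5049} = 3026 − 3025 = 1


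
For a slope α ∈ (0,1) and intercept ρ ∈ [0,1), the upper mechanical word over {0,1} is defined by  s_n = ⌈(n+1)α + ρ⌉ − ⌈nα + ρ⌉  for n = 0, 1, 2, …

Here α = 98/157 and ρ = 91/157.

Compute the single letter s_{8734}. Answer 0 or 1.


(n+1)α + ρ = (8735·98 + 91) / 157 = 856121/157
nα + ρ     = (8734·98 + 91) / 157 = 856023/157
⌈856121/157⌉ = 5453,  ⌈856023/157⌉ = 5453
s_{8734} = 5453 − 5453 = 0

0


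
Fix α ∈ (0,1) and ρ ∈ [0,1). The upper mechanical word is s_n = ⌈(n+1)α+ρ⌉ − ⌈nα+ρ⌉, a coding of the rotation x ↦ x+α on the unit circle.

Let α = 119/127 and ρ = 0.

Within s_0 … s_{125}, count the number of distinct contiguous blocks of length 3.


t_n = ⌈(n·119)/127⌉ for n = 0 … 126:
  n=0…9: ⌈0/127⌉=0 ⌈119/127⌉=1 ⌈238/127⌉=2 ⌈357/127⌉=3 ⌈476/127⌉=4 ⌈595/127⌉=5 ⌈714/127⌉=6 ⌈833/127⌉=7 ⌈952/127⌉=8 ⌈1071/127⌉=9
  n=10…19: ⌈1190/127⌉=10 ⌈1309/127⌉=11 ⌈1428/127⌉=12 ⌈1547/127⌉=13 ⌈1666/127⌉=14 ⌈1785/127⌉=15 ⌈1904/127⌉=15 ⌈2023/127⌉=16 ⌈2142/127⌉=17 ⌈2261/127⌉=18
  n=20…29: ⌈2380/127⌉=19 ⌈2499/127⌉=20 ⌈2618/127⌉=21 ⌈2737/127⌉=22 ⌈2856/127⌉=23 ⌈2975/127⌉=24 ⌈3094/127⌉=25 ⌈3213/127⌉=26 ⌈3332/127⌉=27 ⌈3451/127⌉=28
  n=30…39: ⌈3570/127⌉=29 ⌈3689/127⌉=30 ⌈3808/127⌉=30 ⌈3927/127⌉=31 ⌈4046/127⌉=32 ⌈4165/127⌉=33 ⌈4284/127⌉=34 ⌈4403/127⌉=35 ⌈4522/127⌉=36 ⌈4641/127⌉=37
  n=40…49: ⌈4760/127⌉=38 ⌈4879/127⌉=39 ⌈4998/127⌉=40 ⌈5117/127⌉=41 ⌈5236/127⌉=42 ⌈5355/127⌉=43 ⌈5474/127⌉=44 ⌈5593/127⌉=45 ⌈5712/127⌉=45 ⌈5831/127⌉=46
  n=50…59: ⌈5950/127⌉=47 ⌈6069/127⌉=48 ⌈6188/127⌉=49 ⌈6307/127⌉=50 ⌈6426/127⌉=51 ⌈6545/127⌉=52 ⌈6664/127⌉=53 ⌈6783/127⌉=54 ⌈6902/127⌉=55 ⌈7021/127⌉=56
  n=60…69: ⌈7140/127⌉=57 ⌈7259/127⌉=58 ⌈7378/127⌉=59 ⌈7497/127⌉=60 ⌈7616/127⌉=60 ⌈7735/127⌉=61 ⌈7854/127⌉=62 ⌈7973/127⌉=63 ⌈8092/127⌉=64 ⌈8211/127⌉=65
  n=70…79: ⌈8330/127⌉=66 ⌈8449/127⌉=67 ⌈8568/127⌉=68 ⌈8687/127⌉=69 ⌈8806/127⌉=70 ⌈8925/127⌉=71 ⌈9044/127⌉=72 ⌈9163/127⌉=73 ⌈9282/127⌉=74 ⌈9401/127⌉=75
  n=80…89: ⌈9520/127⌉=75 ⌈9639/127⌉=76 ⌈9758/127⌉=77 ⌈9877/127⌉=78 ⌈9996/127⌉=79 ⌈10115/127⌉=80 ⌈10234/127⌉=81 ⌈10353/127⌉=82 ⌈10472/127⌉=83 ⌈10591/127⌉=84
  n=90…99: ⌈10710/127⌉=85 ⌈10829/127⌉=86 ⌈10948/127⌉=87 ⌈11067/127⌉=88 ⌈11186/127⌉=89 ⌈11305/127⌉=90 ⌈11424/127⌉=90 ⌈11543/127⌉=91 ⌈11662/127⌉=92 ⌈11781/127⌉=93
  n=100…109: ⌈11900/127⌉=94 ⌈12019/127⌉=95 ⌈12138/127⌉=96 ⌈12257/127⌉=97 ⌈12376/127⌉=98 ⌈12495/127⌉=99 ⌈12614/127⌉=100 ⌈12733/127⌉=101 ⌈12852/127⌉=102 ⌈12971/127⌉=103
  n=110…119: ⌈13090/127⌉=104 ⌈13209/127⌉=105 ⌈13328/127⌉=105 ⌈13447/127⌉=106 ⌈13566/127⌉=107 ⌈13685/127⌉=108 ⌈13804/127⌉=109 ⌈13923/127⌉=110 ⌈14042/127⌉=111 ⌈14161/127⌉=112
  n=120…126: ⌈14280/127⌉=113 ⌈14399/127⌉=114 ⌈14518/127⌉=115 ⌈14637/127⌉=116 ⌈14756/127⌉=117 ⌈14875/127⌉=118 ⌈14994/127⌉=119
s_n = t_(n+1) − t_n for n = 0 … 125 gives
prefix = 111111111111111011111111111111101111111111111110111111111111111011111111111111101111111111111110111111111111111011111111111111
slide a length-3 window over [0..2] … [123..125] (124 windows); first occurrence of each distinct factor:
  [  0..  2] 111
  [ 13.. 15] 110
  [ 14.. 16] 101
  [ 15.. 17] 011
  (the other 120 windows repeat one of these)
distinct factors: {011, 101, 110, 111}
count = 4  (Sturmian bound for length 3 is 4)

4
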